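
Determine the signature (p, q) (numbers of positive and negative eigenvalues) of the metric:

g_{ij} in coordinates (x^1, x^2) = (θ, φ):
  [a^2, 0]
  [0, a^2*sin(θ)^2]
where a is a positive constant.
The metric is diagonal, so its eigenvalues are the diagonal entries: a^2, a^2*sin(θ)^2 (at a generic point, where coordinate-dependent entries are positive).
2 positive, 0 negative.
(2, 0) - Riemannian (positive definite)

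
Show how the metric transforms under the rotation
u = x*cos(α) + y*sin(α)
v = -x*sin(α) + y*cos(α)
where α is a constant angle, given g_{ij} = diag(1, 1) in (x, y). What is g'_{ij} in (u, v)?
Invert the transformation: x = u*cos(α) - v*sin(α), y = u*sin(α) + v*cos(α)
g'_{ij} = (∂x^k/∂x'^i)(∂x^l/∂x'^j) g_{kl}; with g_{kl} = δ_{kl} this is Σ_k (∂x^k/∂x'^i)(∂x^k/∂x'^j).
Jacobian: ∂x/∂u = cos(α), ∂x/∂v = -sin(α), ∂y/∂u = sin(α), ∂y/∂v = cos(α)
g'_{uu} = (cos(α))(cos(α)) + (sin(α))(sin(α)) = 1
g'_{uv} = (cos(α))(-sin(α)) + (sin(α))(cos(α)) = 0
g'_{vv} = (-sin(α))(-sin(α)) + (cos(α))(cos(α)) = 1
g'_{ij} = diag(1, 1)
The Euclidean metric is invariant under rotations.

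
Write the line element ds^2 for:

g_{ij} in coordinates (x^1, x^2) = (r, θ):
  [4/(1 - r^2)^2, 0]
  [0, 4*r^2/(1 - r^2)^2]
ds^2 = g_{ij} dx^i dx^j; only the non-zero components contribute.
ds^2 = (4/(1 - r^2)^2) dr^2 + (4*r^2/(1 - r^2)^2) dθ^2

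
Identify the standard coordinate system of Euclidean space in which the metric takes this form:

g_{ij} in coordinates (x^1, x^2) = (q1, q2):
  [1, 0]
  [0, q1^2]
The line element ds^2 = dq1^2 + q1^2 dq2^2 is dr^2 + r^2 dθ^2 with q1 = r, q2 = θ.
polar coordinates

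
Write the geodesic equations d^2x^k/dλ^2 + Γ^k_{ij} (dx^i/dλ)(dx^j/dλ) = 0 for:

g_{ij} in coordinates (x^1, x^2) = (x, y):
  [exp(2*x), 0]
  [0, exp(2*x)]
Geodesic equation: d^2x^k/dλ^2 + Γ^k_{ij} (dx^i/dλ)(dx^j/dλ) = 0.
Non-zero Christoffel symbols:
Γ^x_{x x} = 1
Γ^x_{y y} = -1
Γ^y_{x y} = 1
Substituting (the symmetric pair Γ^k_{ij}, Γ^k_{ji} combines into a factor 2):
d^2x/dλ^2 + (dx/dλ)^2 - (dy/dλ)^2 = 0
d^2y/dλ^2 + 2 (dx/dλ)(dy/dλ) = 0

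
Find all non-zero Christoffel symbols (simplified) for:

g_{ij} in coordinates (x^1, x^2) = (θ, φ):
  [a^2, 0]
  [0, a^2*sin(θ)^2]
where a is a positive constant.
Using Γ^k_{ij} = (1/2) g^{km} (∂_i g_{mj} + ∂_j g_{mi} - ∂_m g_{ij}); the metric is diagonal, so only the m = k term contributes.
Non-zero symbols (using the symmetry Γ^k_{ij} = Γ^k_{ji}):
Γ^θ_{φ φ} = (1/2) g^{θθ} (∂_φ g_{θφ} + ∂_φ g_{θφ} - ∂_θ g_{φφ}) = (1/2)(1/a^2)((0) + (0) - (a^2*sin(2*θ))) = -sin(2*θ)/2
Γ^φ_{θ φ} = (1/2) g^{φφ} (∂_θ g_{φφ} + ∂_φ g_{φθ} - ∂_φ g_{θφ}) = (1/2)(1/(a^2*sin(θ)^2))((a^2*sin(2*θ)) + (0) - (0)) = 1/tan(θ)
All other Christoffel symbols are zero.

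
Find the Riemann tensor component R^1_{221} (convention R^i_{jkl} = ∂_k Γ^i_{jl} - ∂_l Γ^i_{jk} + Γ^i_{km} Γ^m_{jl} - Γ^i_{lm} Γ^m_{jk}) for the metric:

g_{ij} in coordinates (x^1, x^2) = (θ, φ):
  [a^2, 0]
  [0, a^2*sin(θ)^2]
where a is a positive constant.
Non-zero Christoffel symbols (Γ^k_{ij} = Γ^k_{ji}):
Γ^θ_{φ φ} = -sin(2*θ)/2
Γ^φ_{θ φ} = 1/tan(θ)
R^θ_{φ φ θ} = ∂_φ Γ^θ_{φ θ} - ∂_θ Γ^θ_{φ φ} + Γ^θ_{φ m} Γ^m_{φ θ} - Γ^θ_{θ m} Γ^m_{φ φ}
  = (0) - (-cos(2*θ)) + (-cos(θ)^2) - (0) = -sin(θ)^2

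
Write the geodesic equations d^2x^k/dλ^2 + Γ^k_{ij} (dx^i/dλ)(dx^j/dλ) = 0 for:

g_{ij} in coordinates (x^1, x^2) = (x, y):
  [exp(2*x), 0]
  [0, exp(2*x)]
Geodesic equation: d^2x^k/dλ^2 + Γ^k_{ij} (dx^i/dλ)(dx^j/dλ) = 0.
Non-zero Christoffel symbols:
Γ^x_{x x} = 1
Γ^x_{y y} = -1
Γ^y_{x y} = 1
Substituting (the symmetric pair Γ^k_{ij}, Γ^k_{ji} combines into a factor 2):
d^2x/dλ^2 + (dx/dλ)^2 - (dy/dλ)^2 = 0
d^2y/dλ^2 + 2 (dx/dλ)(dy/dλ) = 0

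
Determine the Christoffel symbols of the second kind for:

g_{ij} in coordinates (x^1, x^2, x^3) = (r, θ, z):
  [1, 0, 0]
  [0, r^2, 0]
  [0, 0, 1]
Using Γ^k_{ij} = (1/2) g^{km} (∂_i g_{mj} + ∂_j g_{mi} - ∂_m g_{ij}); the metric is diagonal, so only the m = k term contributes.
Non-zero symbols (using the symmetry Γ^k_{ij} = Γ^k_{ji}):
Γ^r_{θ θ} = (1/2) g^{rr} (∂_θ g_{rθ} + ∂_θ g_{rθ} - ∂_r g_{θθ}) = (1/2)(1)((0) + (0) - (2*r)) = -r
Γ^θ_{r θ} = (1/2) g^{θθ} (∂_r g_{θθ} + ∂_θ g_{θr} - ∂_θ g_{rθ}) = (1/2)(1/r^2)((2*r) + (0) - (0)) = 1/r
All other Christoffel symbols are zero.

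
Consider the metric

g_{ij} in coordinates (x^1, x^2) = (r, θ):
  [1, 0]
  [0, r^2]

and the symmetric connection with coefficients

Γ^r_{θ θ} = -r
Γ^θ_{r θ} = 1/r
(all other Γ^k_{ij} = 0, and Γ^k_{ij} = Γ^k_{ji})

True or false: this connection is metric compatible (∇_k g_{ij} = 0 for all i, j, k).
Using ∇_k g_{ij} = ∂_k g_{ij} - Γ^m_{ki} g_{mj} - Γ^m_{kj} g_{im}:
e.g. ∇_r g_{θθ} = (2*r) - (r) - (r) = 0
Every component ∇_k g_{ij} vanishes: the connection is metric compatible.
True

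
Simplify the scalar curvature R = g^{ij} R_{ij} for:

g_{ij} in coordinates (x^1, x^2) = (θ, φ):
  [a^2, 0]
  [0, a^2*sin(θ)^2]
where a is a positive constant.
Non-zero Christoffel symbols (Γ^k_{ij} = Γ^k_{ji}):
Γ^θ_{φ φ} = -sin(2*θ)/2
Γ^φ_{θ φ} = 1/tan(θ)
Ricci tensor (R_{ij} = R^k_{ikj}): R_{θθ} = 1, R_{θφ} = 0, R_{φφ} = sin(θ)^2
Inverse metric: g^{θθ} = 1/a^2, g^{φφ} = 1/(a^2*sin(θ)^2)
R = g^{ij} R_{ij} = (1/a^2)(1) + (1/(a^2*sin(θ)^2))(sin(θ)^2) = 2/a^2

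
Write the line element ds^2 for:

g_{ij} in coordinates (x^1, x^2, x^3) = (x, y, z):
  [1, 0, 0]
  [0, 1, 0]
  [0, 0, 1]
ds^2 = g_{ij} dx^i dx^j; only the non-zero components contribute.
ds^2 = dx^2 + dy^2 + dz^2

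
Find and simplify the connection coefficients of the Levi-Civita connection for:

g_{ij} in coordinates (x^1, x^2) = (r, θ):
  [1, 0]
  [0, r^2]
Using Γ^k_{ij} = (1/2) g^{km} (∂_i g_{mj} + ∂_j g_{mi} - ∂_m g_{ij}); the metric is diagonal, so only the m = k term contributes.
Non-zero symbols (using the symmetry Γ^k_{ij} = Γ^k_{ji}):
Γ^r_{θ θ} = (1/2) g^{rr} (∂_θ g_{rθ} + ∂_θ g_{rθ} - ∂_r g_{θθ}) = (1/2)(1)((0) + (0) - (2*r)) = -r
Γ^θ_{r θ} = (1/2) g^{θθ} (∂_r g_{θθ} + ∂_θ g_{θr} - ∂_θ g_{rθ}) = (1/2)(1/r^2)((2*r) + (0) - (0)) = 1/r
All other Christoffel symbols are zero.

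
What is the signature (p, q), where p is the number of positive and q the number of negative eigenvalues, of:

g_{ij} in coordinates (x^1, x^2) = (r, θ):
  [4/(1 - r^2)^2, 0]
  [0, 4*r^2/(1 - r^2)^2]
The metric is diagonal, so its eigenvalues are the diagonal entries: 4/(1 - r^2)^2, 4*r^2/(1 - r^2)^2 (at a generic point, where coordinate-dependent entries are positive).
2 positive, 0 negative.
(2, 0) - Riemannian (positive definite)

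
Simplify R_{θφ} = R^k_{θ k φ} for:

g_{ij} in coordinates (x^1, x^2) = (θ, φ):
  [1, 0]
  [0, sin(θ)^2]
Non-zero Christoffel symbols (Γ^k_{ij} = Γ^k_{ji}):
Γ^θ_{φ φ} = -sin(2*θ)/2
Γ^φ_{θ φ} = 1/tan(θ)
R^θ_{θ θ φ} = 0 (a repeated index in an antisymmetric pair)
R^φ_{θ φ φ} = 0 (a repeated index in an antisymmetric pair)
R_{θφ} = R^θ_{θ θ φ} + R^φ_{θ φ φ} = (0) + (0) = 0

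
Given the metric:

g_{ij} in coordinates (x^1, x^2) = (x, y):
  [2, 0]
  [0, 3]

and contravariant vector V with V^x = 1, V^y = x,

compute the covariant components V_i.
V_i = g_{ij} V^j:
V_x = (2)(1) + (0)(x) = 2
V_y = (0)(1) + (3)(x) = 3*x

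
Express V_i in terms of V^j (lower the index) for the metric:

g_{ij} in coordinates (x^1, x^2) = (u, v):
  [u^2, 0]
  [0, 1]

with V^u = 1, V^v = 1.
V_i = g_{ij} V^j:
V_u = (u^2)(1) + (0)(1) = u^2
V_v = (0)(1) + (1)(1) = 1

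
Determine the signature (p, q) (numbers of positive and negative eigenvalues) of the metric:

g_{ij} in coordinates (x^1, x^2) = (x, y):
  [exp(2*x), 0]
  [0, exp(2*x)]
The metric is diagonal, so its eigenvalues are the diagonal entries: exp(2*x), exp(2*x) (at a generic point, where coordinate-dependent entries are positive).
2 positive, 0 negative.
(2, 0) - Riemannian (positive definite)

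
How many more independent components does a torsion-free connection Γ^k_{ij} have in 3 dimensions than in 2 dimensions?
Independent components in n dimensions: n × n(n+1)/2 = n^2(n+1)/2.
3D: 3 × 6 = 18
2D: 2 × 3 = 6
Difference = 18 - 6 = 12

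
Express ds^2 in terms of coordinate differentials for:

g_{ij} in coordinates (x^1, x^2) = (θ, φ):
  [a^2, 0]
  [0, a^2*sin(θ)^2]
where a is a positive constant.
ds^2 = g_{ij} dx^i dx^j; only the non-zero components contribute.
ds^2 = a^2 dθ^2 + a^2*sin(θ)^2 dφ^2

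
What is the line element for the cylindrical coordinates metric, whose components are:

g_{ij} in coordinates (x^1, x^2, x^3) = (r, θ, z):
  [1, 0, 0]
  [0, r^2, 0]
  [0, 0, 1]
ds^2 = g_{ij} dx^i dx^j; only the non-zero components contribute.
ds^2 = dr^2 + r^2 dθ^2 + dz^2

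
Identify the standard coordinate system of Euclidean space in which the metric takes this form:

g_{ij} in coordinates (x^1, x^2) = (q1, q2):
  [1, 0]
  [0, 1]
All components are constant and the metric is the identity, i.e. orthonormal rectilinear coordinates.
Cartesian (2D) coordinates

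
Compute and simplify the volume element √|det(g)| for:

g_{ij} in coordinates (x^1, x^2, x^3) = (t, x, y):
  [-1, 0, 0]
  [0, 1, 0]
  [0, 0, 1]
det(g) = -1
√|det(g)| = 1
Volume element: dV = 1 dt dx dy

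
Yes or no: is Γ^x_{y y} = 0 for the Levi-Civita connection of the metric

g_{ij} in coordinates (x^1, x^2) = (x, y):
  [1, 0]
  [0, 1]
Γ^x_{y y} = (1/2) g^{xx} (∂_y g_{xy} + ∂_y g_{xy} - ∂_x g_{yy}) = (1/2)(1)((0) + (0) - (0)) = 0
This equals the proposed value 0.
Yes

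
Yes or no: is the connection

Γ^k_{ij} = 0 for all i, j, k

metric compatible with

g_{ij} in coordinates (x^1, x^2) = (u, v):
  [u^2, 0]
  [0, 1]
Using ∇_k g_{ij} = ∂_k g_{ij} - Γ^m_{ki} g_{mj} - Γ^m_{kj} g_{im}:
∇_u g_{uu} = (2*u) - (0) - (0) = 2*u ≠ 0
So the connection is not metric compatible (it is not the Levi-Civita connection).
No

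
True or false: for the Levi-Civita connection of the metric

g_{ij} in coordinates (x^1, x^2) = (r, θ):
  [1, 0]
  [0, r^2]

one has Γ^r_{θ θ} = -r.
Γ^r_{θ θ} = (1/2) g^{rr} (∂_θ g_{rθ} + ∂_θ g_{rθ} - ∂_r g_{θθ}) = (1/2)(1)((0) + (0) - (2*r)) = -r
This equals the proposed value -r.
True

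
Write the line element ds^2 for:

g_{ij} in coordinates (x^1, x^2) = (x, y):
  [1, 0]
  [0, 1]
ds^2 = g_{ij} dx^i dx^j; only the non-zero components contribute.
ds^2 = dx^2 + dy^2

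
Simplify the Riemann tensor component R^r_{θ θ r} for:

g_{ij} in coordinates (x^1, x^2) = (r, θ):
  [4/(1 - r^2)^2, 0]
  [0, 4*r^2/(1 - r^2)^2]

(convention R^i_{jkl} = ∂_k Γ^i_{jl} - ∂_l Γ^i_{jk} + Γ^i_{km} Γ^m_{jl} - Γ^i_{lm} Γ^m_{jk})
Non-zero Christoffel symbols (Γ^k_{ij} = Γ^k_{ji}):
Γ^r_{r r} = 2*r/(1 - r^2)
Γ^r_{θ θ} = (r^3 + r)/(r^2 - 1)
Γ^θ_{r θ} = (-r^2 - 1)/(r^3 - r)
R^r_{θ θ r} = ∂_θ Γ^r_{θ r} - ∂_r Γ^r_{θ θ} + Γ^r_{θ m} Γ^m_{θ r} - Γ^r_{r m} Γ^m_{θ θ}
  = (0) - ((r^4 - 4*r^2 - 1)/(r^2 - 1)^2) + (-(r^2 + 1)^2/(r^2 - 1)^2) - (-2*r^2*(r^2 + 1)/(r^2 - 1)^2) = 4*r^2/(r^2 - 1)^2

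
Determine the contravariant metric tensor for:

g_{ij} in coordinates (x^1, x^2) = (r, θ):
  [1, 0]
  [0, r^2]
The metric is diagonal, so g^{ij} is diagonal with entries 1/g_{ii}: diag(1, 1/(r^2)).
g^{ij}:
  [1, 0]
  [0, 1/r^2]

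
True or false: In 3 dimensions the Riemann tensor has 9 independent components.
n^2(n^2-1)/12 = 9·8/12 = 6 independent components for n = 3.
False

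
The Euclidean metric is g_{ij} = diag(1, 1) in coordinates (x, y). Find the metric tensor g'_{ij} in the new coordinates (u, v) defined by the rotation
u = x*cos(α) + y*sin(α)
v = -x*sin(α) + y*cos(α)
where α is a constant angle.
Invert the transformation: x = u*cos(α) - v*sin(α), y = u*sin(α) + v*cos(α)
g'_{ij} = (∂x^k/∂x'^i)(∂x^l/∂x'^j) g_{kl}; with g_{kl} = δ_{kl} this is Σ_k (∂x^k/∂x'^i)(∂x^k/∂x'^j).
Jacobian: ∂x/∂u = cos(α), ∂x/∂v = -sin(α), ∂y/∂u = sin(α), ∂y/∂v = cos(α)
g'_{uu} = (cos(α))(cos(α)) + (sin(α))(sin(α)) = 1
g'_{uv} = (cos(α))(-sin(α)) + (sin(α))(cos(α)) = 0
g'_{vv} = (-sin(α))(-sin(α)) + (cos(α))(cos(α)) = 1
g'_{ij} = diag(1, 1)
The Euclidean metric is invariant under rotations.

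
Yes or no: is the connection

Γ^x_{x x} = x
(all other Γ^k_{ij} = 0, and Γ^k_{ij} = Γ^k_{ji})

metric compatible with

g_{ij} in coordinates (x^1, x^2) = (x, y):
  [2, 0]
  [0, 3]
Using ∇_k g_{ij} = ∂_k g_{ij} - Γ^m_{ki} g_{mj} - Γ^m_{kj} g_{im}:
∇_x g_{xx} = (0) - (2*x) - (2*x) = -4*x ≠ 0
So the connection is not metric compatible (it is not the Levi-Civita connection).
No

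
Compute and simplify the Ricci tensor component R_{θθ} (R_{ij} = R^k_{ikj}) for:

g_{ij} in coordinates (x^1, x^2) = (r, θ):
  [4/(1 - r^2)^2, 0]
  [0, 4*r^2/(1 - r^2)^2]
Non-zero Christoffel symbols (Γ^k_{ij} = Γ^k_{ji}):
Γ^r_{r r} = 2*r/(1 - r^2)
Γ^r_{θ θ} = (r^3 + r)/(r^2 - 1)
Γ^θ_{r θ} = (-r^2 - 1)/(r^3 - r)
R^r_{θ r θ} = ∂_r Γ^r_{θ θ} - ∂_θ Γ^r_{θ r} + Γ^r_{r m} Γ^m_{θ θ} - Γ^r_{θ m} Γ^m_{θ r}
  = ((r^4 - 4*r^2 - 1)/(r^2 - 1)^2) - (0) + (-2*r^2*(r^2 + 1)/(r^2 - 1)^2) - (-(r^2 + 1)^2/(r^2 - 1)^2) = -4*r^2/(r^2 - 1)^2
R^θ_{θ θ θ} = 0 (a repeated index in an antisymmetric pair)
R_{θθ} = R^r_{θ r θ} + R^θ_{θ θ θ} = (-4*r^2/(r^2 - 1)^2) + (0) = -4*r^2/(r^2 - 1)^2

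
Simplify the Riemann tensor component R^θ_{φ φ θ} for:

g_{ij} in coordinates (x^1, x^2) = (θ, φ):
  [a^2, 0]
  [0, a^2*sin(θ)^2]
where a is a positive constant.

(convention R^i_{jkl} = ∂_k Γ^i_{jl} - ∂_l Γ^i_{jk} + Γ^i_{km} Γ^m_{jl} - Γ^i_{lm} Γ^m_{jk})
Non-zero Christoffel symbols (Γ^k_{ij} = Γ^k_{ji}):
Γ^θ_{φ φ} = -sin(2*θ)/2
Γ^φ_{θ φ} = 1/tan(θ)
R^θ_{φ φ θ} = ∂_φ Γ^θ_{φ θ} - ∂_θ Γ^θ_{φ φ} + Γ^θ_{φ m} Γ^m_{φ θ} - Γ^θ_{θ m} Γ^m_{φ φ}
  = (0) - (-cos(2*θ)) + (-cos(θ)^2) - (0) = -sin(θ)^2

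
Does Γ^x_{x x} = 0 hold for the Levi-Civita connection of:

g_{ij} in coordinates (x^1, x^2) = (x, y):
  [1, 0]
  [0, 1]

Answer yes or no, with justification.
Γ^x_{x x} = (1/2) g^{xx} (∂_x g_{xx} + ∂_x g_{xx} - ∂_x g_{xx}) = (1/2)(1)((0) + (0) - (0)) = 0
This equals the proposed value 0.
Yes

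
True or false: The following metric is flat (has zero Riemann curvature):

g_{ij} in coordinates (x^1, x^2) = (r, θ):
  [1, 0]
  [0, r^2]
Non-zero Christoffel symbols:
Γ^r_{θ θ} = -r
Γ^θ_{r θ} = 1/r
Ricci tensor: R_{rr} = 0, R_{rθ} = 0, R_{θθ} = 0
All R_{ij} vanish; in 2 dimensions the Riemann tensor is fully determined by the Ricci tensor, so R^i_{jkl} = 0: the metric is flat (curvilinear coordinates on flat space).
True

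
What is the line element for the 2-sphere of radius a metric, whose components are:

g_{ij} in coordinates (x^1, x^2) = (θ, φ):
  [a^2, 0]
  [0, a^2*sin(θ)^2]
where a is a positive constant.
ds^2 = g_{ij} dx^i dx^j; only the non-zero components contribute.
ds^2 = a^2 dθ^2 + a^2*sin(θ)^2 dφ^2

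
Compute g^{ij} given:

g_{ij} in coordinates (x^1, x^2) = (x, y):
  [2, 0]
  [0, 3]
The metric is diagonal, so g^{ij} is diagonal with entries 1/g_{ii}: diag(1/2, 1/3).
g^{ij}:
  [1/2, 0]
  [0, 1/3]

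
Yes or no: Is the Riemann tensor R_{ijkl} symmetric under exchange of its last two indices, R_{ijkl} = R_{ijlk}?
It is antisymmetric in the last pair: R_{ijkl} = -R_{ijlk}.
No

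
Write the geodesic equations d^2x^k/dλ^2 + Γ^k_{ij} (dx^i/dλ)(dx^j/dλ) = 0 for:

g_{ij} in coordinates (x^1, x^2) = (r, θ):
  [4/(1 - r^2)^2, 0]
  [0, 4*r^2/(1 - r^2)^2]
Geodesic equation: d^2x^k/dλ^2 + Γ^k_{ij} (dx^i/dλ)(dx^j/dλ) = 0.
Non-zero Christoffel symbols:
Γ^r_{r r} = 2*r/(1 - r^2)
Γ^r_{θ θ} = (r^3 + r)/(r^2 - 1)
Γ^θ_{r θ} = (-r^2 - 1)/(r^3 - r)
Substituting (the symmetric pair Γ^k_{ij}, Γ^k_{ji} combines into a factor 2):
d^2r/dλ^2 + (2*r/(1 - r^2)) (dr/dλ)^2 + ((r^3 + r)/(r^2 - 1)) (dθ/dλ)^2 = 0
d^2θ/dλ^2 + ((-2*r^2 - 2)/(r^3 - r)) (dr/dλ)(dθ/dλ) = 0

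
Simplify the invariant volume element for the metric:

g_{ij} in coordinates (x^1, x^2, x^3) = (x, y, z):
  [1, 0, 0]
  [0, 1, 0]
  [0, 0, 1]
det(g) = 1
√|det(g)| = 1
Volume element: dV = 1 dx dy dz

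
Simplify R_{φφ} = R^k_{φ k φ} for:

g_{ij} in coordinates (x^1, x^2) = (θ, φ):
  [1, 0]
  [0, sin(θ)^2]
Non-zero Christoffel symbols (Γ^k_{ij} = Γ^k_{ji}):
Γ^θ_{φ φ} = -sin(2*θ)/2
Γ^φ_{θ φ} = 1/tan(θ)
R^θ_{φ θ φ} = ∂_θ Γ^θ_{φ φ} - ∂_φ Γ^θ_{φ θ} + Γ^θ_{θ m} Γ^m_{φ φ} - Γ^θ_{φ m} Γ^m_{φ θ}
  = (-cos(2*θ)) - (0) + (0) - (-cos(θ)^2) = sin(θ)^2
R^φ_{φ φ φ} = 0 (a repeated index in an antisymmetric pair)
R_{φφ} = R^θ_{φ θ φ} + R^φ_{φ φ φ} = (sin(θ)^2) + (0) = sin(θ)^2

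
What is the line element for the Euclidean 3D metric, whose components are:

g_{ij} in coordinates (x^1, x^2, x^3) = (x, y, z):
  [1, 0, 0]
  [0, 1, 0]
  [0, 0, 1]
ds^2 = g_{ij} dx^i dx^j; only the non-zero components contribute.
ds^2 = dx^2 + dy^2 + dz^2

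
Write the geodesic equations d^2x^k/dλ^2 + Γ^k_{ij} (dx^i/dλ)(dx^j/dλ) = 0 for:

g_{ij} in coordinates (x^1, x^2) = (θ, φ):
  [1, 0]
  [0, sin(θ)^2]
Geodesic equation: d^2x^k/dλ^2 + Γ^k_{ij} (dx^i/dλ)(dx^j/dλ) = 0.
Non-zero Christoffel symbols:
Γ^θ_{φ φ} = -sin(2*θ)/2
Γ^φ_{θ φ} = 1/tan(θ)
Substituting (the symmetric pair Γ^k_{ij}, Γ^k_{ji} combines into a factor 2):
d^2θ/dλ^2 - (sin(2*θ)/2) (dφ/dλ)^2 = 0
d^2φ/dλ^2 + (2/tan(θ)) (dθ/dλ)(dφ/dλ) = 0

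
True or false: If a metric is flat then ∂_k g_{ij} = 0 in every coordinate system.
Flatness means R^i_{jkl} = 0; the components can still vary, e.g. the flat plane in polar coordinates has g_{θθ} = r^2.
False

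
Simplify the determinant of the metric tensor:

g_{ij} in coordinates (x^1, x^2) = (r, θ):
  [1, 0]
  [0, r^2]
For a 2×2 metric: det(g) = g_{11}·g_{22} - g_{12}·g_{21}
= (1)·(r^2) - (0)·(0)
= r^2 - 0
det(g) = r^2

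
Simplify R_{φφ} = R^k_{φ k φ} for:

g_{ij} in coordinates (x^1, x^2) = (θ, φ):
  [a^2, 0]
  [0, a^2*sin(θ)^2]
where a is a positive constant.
Non-zero Christoffel symbols (Γ^k_{ij} = Γ^k_{ji}):
Γ^θ_{φ φ} = -sin(2*θ)/2
Γ^φ_{θ φ} = 1/tan(θ)
R^θ_{φ θ φ} = ∂_θ Γ^θ_{φ φ} - ∂_φ Γ^θ_{φ θ} + Γ^θ_{θ m} Γ^m_{φ φ} - Γ^θ_{φ m} Γ^m_{φ θ}
  = (-cos(2*θ)) - (0) + (0) - (-cos(θ)^2) = sin(θ)^2
R^φ_{φ φ φ} = 0 (a repeated index in an antisymmetric pair)
R_{φφ} = R^θ_{φ θ φ} + R^φ_{φ φ φ} = (sin(θ)^2) + (0) = sin(θ)^2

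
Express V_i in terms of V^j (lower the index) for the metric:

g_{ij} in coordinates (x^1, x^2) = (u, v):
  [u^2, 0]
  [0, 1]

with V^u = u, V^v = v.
V_i = g_{ij} V^j:
V_u = (u^2)(u) + (0)(v) = u^3
V_v = (0)(u) + (1)(v) = v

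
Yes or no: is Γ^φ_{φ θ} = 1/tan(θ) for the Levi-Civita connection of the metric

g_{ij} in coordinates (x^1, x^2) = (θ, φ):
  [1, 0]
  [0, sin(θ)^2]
Γ^φ_{φ θ} = (1/2) g^{φφ} (∂_φ g_{φθ} + ∂_θ g_{φφ} - ∂_φ g_{φθ}) = (1/2)(1/sin(θ)^2)((0) + (sin(2*θ)) - (0)) = 1/tan(θ)
This equals the proposed value 1/tan(θ).
Yes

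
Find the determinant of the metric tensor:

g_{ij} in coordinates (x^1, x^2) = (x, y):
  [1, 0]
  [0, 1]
For a 2×2 metric: det(g) = g_{11}·g_{22} - g_{12}·g_{21}
= (1)·(1) - (0)·(0)
= 1 - 0
det(g) = 1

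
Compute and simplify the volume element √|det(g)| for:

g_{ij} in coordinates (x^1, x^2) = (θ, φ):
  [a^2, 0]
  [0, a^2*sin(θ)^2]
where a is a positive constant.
det(g) = a^4*sin(θ)^2
√|det(g)| = a^2*sin(θ) (taking 0 < θ < π so that |sin(θ)| = sin(θ))
Volume element: dV = a^2*sin(θ) dθ dφ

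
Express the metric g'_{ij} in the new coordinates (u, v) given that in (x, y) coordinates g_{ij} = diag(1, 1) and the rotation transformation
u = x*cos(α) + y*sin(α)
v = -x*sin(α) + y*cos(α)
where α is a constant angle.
Invert the transformation: x = u*cos(α) - v*sin(α), y = u*sin(α) + v*cos(α)
g'_{ij} = (∂x^k/∂x'^i)(∂x^l/∂x'^j) g_{kl}; with g_{kl} = δ_{kl} this is Σ_k (∂x^k/∂x'^i)(∂x^k/∂x'^j).
Jacobian: ∂x/∂u = cos(α), ∂x/∂v = -sin(α), ∂y/∂u = sin(α), ∂y/∂v = cos(α)
g'_{uu} = (cos(α))(cos(α)) + (sin(α))(sin(α)) = 1
g'_{uv} = (cos(α))(-sin(α)) + (sin(α))(cos(α)) = 0
g'_{vv} = (-sin(α))(-sin(α)) + (cos(α))(cos(α)) = 1
g'_{ij} = diag(1, 1)
The Euclidean metric is invariant under rotations.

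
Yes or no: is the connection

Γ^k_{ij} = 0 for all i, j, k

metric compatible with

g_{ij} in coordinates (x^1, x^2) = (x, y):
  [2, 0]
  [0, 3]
Using ∇_k g_{ij} = ∂_k g_{ij} - Γ^m_{ki} g_{mj} - Γ^m_{kj} g_{im}:
e.g. ∇_x g_{xx} = (0) - (0) - (0) = 0
Every component ∇_k g_{ij} vanishes: the connection is metric compatible.
Yes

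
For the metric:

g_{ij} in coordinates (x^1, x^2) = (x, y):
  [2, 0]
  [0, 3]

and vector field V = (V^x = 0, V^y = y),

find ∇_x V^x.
All Christoffel symbols are zero.
∇_x V^x = ∂_x V^x + Γ^x_{x j} V^j
  = (0) + (0)(0) + (0)(y)
  = 0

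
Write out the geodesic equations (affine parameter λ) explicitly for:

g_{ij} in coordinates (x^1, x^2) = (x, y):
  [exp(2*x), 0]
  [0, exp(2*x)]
Geodesic equation: d^2x^k/dλ^2 + Γ^k_{ij} (dx^i/dλ)(dx^j/dλ) = 0.
Non-zero Christoffel symbols:
Γ^x_{x x} = 1
Γ^x_{y y} = -1
Γ^y_{x y} = 1
Substituting (the symmetric pair Γ^k_{ij}, Γ^k_{ji} combines into a factor 2):
d^2x/dλ^2 + (dx/dλ)^2 - (dy/dλ)^2 = 0
d^2y/dλ^2 + 2 (dx/dλ)(dy/dλ) = 0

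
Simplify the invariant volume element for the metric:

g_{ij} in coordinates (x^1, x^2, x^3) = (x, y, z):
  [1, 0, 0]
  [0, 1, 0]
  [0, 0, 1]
det(g) = 1
√|det(g)| = 1
Volume element: dV = 1 dx dy dz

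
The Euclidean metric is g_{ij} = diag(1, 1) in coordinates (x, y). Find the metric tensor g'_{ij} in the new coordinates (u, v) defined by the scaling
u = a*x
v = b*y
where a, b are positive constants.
Invert the transformation: x = u/a, y = v/b
g'_{ij} = (∂x^k/∂x'^i)(∂x^l/∂x'^j) g_{kl}; with g_{kl} = δ_{kl} this is Σ_k (∂x^k/∂x'^i)(∂x^k/∂x'^j).
Jacobian: ∂x/∂u = 1/a, ∂x/∂v = 0, ∂y/∂u = 0, ∂y/∂v = 1/b
g'_{uu} = (1/a)(1/a) + (0)(0) = 1/a^2
g'_{uv} = (1/a)(0) + (0)(1/b) = 0
g'_{vv} = (0)(0) + (1/b)(1/b) = 1/b^2
g'_{ij} = diag(1/a^2, 1/b^2)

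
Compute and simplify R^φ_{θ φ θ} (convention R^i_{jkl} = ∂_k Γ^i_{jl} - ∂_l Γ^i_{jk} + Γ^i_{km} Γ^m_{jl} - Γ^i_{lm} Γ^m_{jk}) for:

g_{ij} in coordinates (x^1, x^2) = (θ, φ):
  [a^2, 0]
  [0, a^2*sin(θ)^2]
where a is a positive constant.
Non-zero Christoffel symbols (Γ^k_{ij} = Γ^k_{ji}):
Γ^θ_{φ φ} = -sin(2*θ)/2
Γ^φ_{θ φ} = 1/tan(θ)
R^φ_{θ φ θ} = ∂_φ Γ^φ_{θ θ} - ∂_θ Γ^φ_{θ φ} + Γ^φ_{φ m} Γ^m_{θ θ} - Γ^φ_{θ m} Γ^m_{θ φ}
  = (0) - (-1/sin(θ)^2) + (0) - (1/tan(θ)^2) = 1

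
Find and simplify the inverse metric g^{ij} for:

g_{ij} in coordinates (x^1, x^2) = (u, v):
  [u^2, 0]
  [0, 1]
The metric is diagonal, so g^{ij} is diagonal with entries 1/g_{ii}: diag(1/(u^2), 1).
g^{ij}:
  [1/u^2, 0]
  [0, 1]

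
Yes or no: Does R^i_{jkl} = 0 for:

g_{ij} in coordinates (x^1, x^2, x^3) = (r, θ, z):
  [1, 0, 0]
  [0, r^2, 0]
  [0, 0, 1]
Non-zero Christoffel symbols:
Γ^r_{θ θ} = -r
Γ^θ_{r θ} = 1/r
Ricci tensor: R_{rr} = 0, R_{rθ} = 0, R_{rz} = 0, R_{θθ} = 0, R_{θz} = 0, R_{zz} = 0
All R_{ij} vanish; in 3 dimensions the Riemann tensor is fully determined by the Ricci tensor, so R^i_{jkl} = 0: the metric is flat (curvilinear coordinates on flat space).
Yes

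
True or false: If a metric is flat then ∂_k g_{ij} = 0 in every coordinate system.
Flatness means R^i_{jkl} = 0; the components can still vary, e.g. the flat plane in polar coordinates has g_{θθ} = r^2.
False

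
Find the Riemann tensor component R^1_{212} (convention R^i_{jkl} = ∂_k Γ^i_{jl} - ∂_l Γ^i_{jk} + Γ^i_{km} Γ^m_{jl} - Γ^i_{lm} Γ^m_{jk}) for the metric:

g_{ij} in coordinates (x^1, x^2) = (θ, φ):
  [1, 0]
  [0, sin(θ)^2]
Non-zero Christoffel symbols (Γ^k_{ij} = Γ^k_{ji}):
Γ^θ_{φ φ} = -sin(2*θ)/2
Γ^φ_{θ φ} = 1/tan(θ)
R^θ_{φ θ φ} = ∂_θ Γ^θ_{φ φ} - ∂_φ Γ^θ_{φ θ} + Γ^θ_{θ m} Γ^m_{φ φ} - Γ^θ_{φ m} Γ^m_{φ θ}
  = (-cos(2*θ)) - (0) + (0) - (-cos(θ)^2) = sin(θ)^2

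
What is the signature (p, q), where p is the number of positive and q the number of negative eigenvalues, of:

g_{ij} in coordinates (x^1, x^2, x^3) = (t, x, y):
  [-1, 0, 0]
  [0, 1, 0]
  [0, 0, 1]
The metric is diagonal, so its eigenvalues are the diagonal entries: -1, 1, 1 (at a generic point, where coordinate-dependent entries are positive).
2 positive, 1 negative.
(2, 1) - Lorentzian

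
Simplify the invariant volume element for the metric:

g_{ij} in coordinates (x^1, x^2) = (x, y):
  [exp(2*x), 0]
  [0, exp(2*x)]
det(g) = exp(4*x)
√|det(g)| = exp(2*x)
Volume element: dV = exp(2*x) dx dy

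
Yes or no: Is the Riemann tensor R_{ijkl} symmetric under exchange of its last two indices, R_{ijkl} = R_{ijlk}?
It is antisymmetric in the last pair: R_{ijkl} = -R_{ijlk}.
No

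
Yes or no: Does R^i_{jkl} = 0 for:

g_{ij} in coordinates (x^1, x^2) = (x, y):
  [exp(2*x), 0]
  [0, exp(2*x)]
Non-zero Christoffel symbols:
Γ^x_{x x} = 1
Γ^x_{y y} = -1
Γ^y_{x y} = 1
Ricci tensor: R_{xx} = 0, R_{xy} = 0, R_{yy} = 0
All R_{ij} vanish; in 2 dimensions the Riemann tensor is fully determined by the Ricci tensor, so R^i_{jkl} = 0: the metric is flat (curvilinear coordinates on flat space).
Yes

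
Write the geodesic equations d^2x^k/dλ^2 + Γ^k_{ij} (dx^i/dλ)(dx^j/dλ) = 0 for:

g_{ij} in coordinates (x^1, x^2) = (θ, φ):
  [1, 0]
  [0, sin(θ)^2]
Geodesic equation: d^2x^k/dλ^2 + Γ^k_{ij} (dx^i/dλ)(dx^j/dλ) = 0.
Non-zero Christoffel symbols:
Γ^θ_{φ φ} = -sin(2*θ)/2
Γ^φ_{θ φ} = 1/tan(θ)
Substituting (the symmetric pair Γ^k_{ij}, Γ^k_{ji} combines into a factor 2):
d^2θ/dλ^2 - (sin(2*θ)/2) (dφ/dλ)^2 = 0
d^2φ/dλ^2 + (2/tan(θ)) (dθ/dλ)(dφ/dλ) = 0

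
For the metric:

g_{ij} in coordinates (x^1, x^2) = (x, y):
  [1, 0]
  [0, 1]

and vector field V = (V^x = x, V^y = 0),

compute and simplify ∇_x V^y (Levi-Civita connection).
All Christoffel symbols are zero.
∇_x V^y = ∂_x V^y + Γ^y_{x j} V^j
  = (0) + (0)(x) + (0)(0)
  = 0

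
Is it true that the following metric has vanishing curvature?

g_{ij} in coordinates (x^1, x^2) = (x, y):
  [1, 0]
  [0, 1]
All metric components are constant, so every Christoffel symbol vanishes and R^i_{jkl} = 0.
Yes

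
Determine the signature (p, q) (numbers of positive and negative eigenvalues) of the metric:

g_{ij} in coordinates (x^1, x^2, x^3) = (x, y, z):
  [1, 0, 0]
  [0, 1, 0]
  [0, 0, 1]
The metric is diagonal, so its eigenvalues are the diagonal entries: 1, 1, 1 (at a generic point, where coordinate-dependent entries are positive).
3 positive, 0 negative.
(3, 0) - Riemannian (positive definite)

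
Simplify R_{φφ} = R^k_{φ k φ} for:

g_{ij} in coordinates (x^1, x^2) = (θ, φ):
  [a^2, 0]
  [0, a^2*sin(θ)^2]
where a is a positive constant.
Non-zero Christoffel symbols (Γ^k_{ij} = Γ^k_{ji}):
Γ^θ_{φ φ} = -sin(2*θ)/2
Γ^φ_{θ φ} = 1/tan(θ)
R^θ_{φ θ φ} = ∂_θ Γ^θ_{φ φ} - ∂_φ Γ^θ_{φ θ} + Γ^θ_{θ m} Γ^m_{φ φ} - Γ^θ_{φ m} Γ^m_{φ θ}
  = (-cos(2*θ)) - (0) + (0) - (-cos(θ)^2) = sin(θ)^2
R^φ_{φ φ φ} = 0 (a repeated index in an antisymmetric pair)
R_{φφ} = R^θ_{φ θ φ} + R^φ_{φ φ φ} = (sin(θ)^2) + (0) = sin(θ)^2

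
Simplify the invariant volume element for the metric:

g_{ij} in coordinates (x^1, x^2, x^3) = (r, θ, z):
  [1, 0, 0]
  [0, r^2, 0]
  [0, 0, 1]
det(g) = r^2
√|det(g)| = r
Volume element: dV = r dr dθ dz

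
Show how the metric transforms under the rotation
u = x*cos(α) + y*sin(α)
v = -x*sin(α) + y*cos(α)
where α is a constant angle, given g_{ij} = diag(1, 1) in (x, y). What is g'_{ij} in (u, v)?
Invert the transformation: x = u*cos(α) - v*sin(α), y = u*sin(α) + v*cos(α)
g'_{ij} = (∂x^k/∂x'^i)(∂x^l/∂x'^j) g_{kl}; with g_{kl} = δ_{kl} this is Σ_k (∂x^k/∂x'^i)(∂x^k/∂x'^j).
Jacobian: ∂x/∂u = cos(α), ∂x/∂v = -sin(α), ∂y/∂u = sin(α), ∂y/∂v = cos(α)
g'_{uu} = (cos(α))(cos(α)) + (sin(α))(sin(α)) = 1
g'_{uv} = (cos(α))(-sin(α)) + (sin(α))(cos(α)) = 0
g'_{vv} = (-sin(α))(-sin(α)) + (cos(α))(cos(α)) = 1
g'_{ij} = diag(1, 1)
The Euclidean metric is invariant under rotations.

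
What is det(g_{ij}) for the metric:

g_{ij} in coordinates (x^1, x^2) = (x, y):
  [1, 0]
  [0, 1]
For a 2×2 metric: det(g) = g_{11}·g_{22} - g_{12}·g_{21}
= (1)·(1) - (0)·(0)
= 1 - 0
det(g) = 1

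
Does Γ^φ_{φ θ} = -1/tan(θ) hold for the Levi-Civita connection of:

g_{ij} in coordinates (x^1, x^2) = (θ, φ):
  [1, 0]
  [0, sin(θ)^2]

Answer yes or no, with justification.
Γ^φ_{φ θ} = (1/2) g^{φφ} (∂_φ g_{φθ} + ∂_θ g_{φφ} - ∂_φ g_{φθ}) = (1/2)(1/sin(θ)^2)((0) + (sin(2*θ)) - (0)) = 1/tan(θ)
This differs from the proposed value -1/tan(θ).
No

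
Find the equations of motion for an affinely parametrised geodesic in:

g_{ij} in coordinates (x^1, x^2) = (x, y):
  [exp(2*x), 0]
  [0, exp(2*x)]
Geodesic equation: d^2x^k/dλ^2 + Γ^k_{ij} (dx^i/dλ)(dx^j/dλ) = 0.
Non-zero Christoffel symbols:
Γ^x_{x x} = 1
Γ^x_{y y} = -1
Γ^y_{x y} = 1
Substituting (the symmetric pair Γ^k_{ij}, Γ^k_{ji} combines into a factor 2):
d^2x/dλ^2 + (dx/dλ)^2 - (dy/dλ)^2 = 0
d^2y/dλ^2 + 2 (dx/dλ)(dy/dλ) = 0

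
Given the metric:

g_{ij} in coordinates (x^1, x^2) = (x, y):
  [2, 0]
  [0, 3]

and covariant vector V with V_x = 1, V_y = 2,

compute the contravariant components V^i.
Inverse metric (diagonal): g^{xx} = 1/2, g^{yy} = 1/3
V^i = g^{ij} V_j:
V^x = (1/2)(1) + (0)(2) = 1/2
V^y = (0)(1) + (1/3)(2) = 2/3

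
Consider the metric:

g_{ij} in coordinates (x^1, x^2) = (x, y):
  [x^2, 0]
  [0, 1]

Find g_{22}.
With x^1 = x, x^2 = y, g_{22} = g_{yy} is the row-2, column-2 entry of the matrix.
g_{22} = 1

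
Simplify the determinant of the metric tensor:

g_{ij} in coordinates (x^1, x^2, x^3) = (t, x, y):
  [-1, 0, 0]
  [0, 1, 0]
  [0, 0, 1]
Diagonal metric: det(g) = g_{11}·g_{22}·g_{33}
= (-1)·(1)·(1)
det(g) = -1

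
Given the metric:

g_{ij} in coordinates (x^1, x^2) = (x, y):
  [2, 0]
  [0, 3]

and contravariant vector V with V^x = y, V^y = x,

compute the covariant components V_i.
V_i = g_{ij} V^j:
V_x = (2)(y) + (0)(x) = 2*y
V_y = (0)(y) + (3)(x) = 3*x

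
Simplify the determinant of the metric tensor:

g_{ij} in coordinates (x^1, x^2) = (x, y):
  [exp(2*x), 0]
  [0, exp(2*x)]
For a 2×2 metric: det(g) = g_{11}·g_{22} - g_{12}·g_{21}
= (exp(2*x))·(exp(2*x)) - (0)·(0)
= exp(4*x) - 0
det(g) = exp(4*x)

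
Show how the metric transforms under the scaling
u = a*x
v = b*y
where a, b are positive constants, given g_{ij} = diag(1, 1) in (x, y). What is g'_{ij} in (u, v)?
Invert the transformation: x = u/a, y = v/b
g'_{ij} = (∂x^k/∂x'^i)(∂x^l/∂x'^j) g_{kl}; with g_{kl} = δ_{kl} this is Σ_k (∂x^k/∂x'^i)(∂x^k/∂x'^j).
Jacobian: ∂x/∂u = 1/a, ∂x/∂v = 0, ∂y/∂u = 0, ∂y/∂v = 1/b
g'_{uu} = (1/a)(1/a) + (0)(0) = 1/a^2
g'_{uv} = (1/a)(0) + (0)(1/b) = 0
g'_{vv} = (0)(0) + (1/b)(1/b) = 1/b^2
g'_{ij} = diag(1/a^2, 1/b^2)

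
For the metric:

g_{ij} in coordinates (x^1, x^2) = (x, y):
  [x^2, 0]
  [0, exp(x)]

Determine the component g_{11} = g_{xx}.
With x^1 = x, x^2 = y, g_{11} = g_{xx} is the row-1, column-1 entry of the matrix.
g_{11} = x^2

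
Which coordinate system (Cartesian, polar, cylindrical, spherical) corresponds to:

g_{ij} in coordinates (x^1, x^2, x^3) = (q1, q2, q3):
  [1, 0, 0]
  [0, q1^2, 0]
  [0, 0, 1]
The line element ds^2 = dq1^2 + q1^2 dq2^2 + dq3^2 is dr^2 + r^2 dθ^2 + dz^2 with q1 = r, q2 = θ, q3 = z.
cylindrical coordinates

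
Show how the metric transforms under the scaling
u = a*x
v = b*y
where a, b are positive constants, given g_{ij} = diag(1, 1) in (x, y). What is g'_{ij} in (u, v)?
Invert the transformation: x = u/a, y = v/b
g'_{ij} = (∂x^k/∂x'^i)(∂x^l/∂x'^j) g_{kl}; with g_{kl} = δ_{kl} this is Σ_k (∂x^k/∂x'^i)(∂x^k/∂x'^j).
Jacobian: ∂x/∂u = 1/a, ∂x/∂v = 0, ∂y/∂u = 0, ∂y/∂v = 1/b
g'_{uu} = (1/a)(1/a) + (0)(0) = 1/a^2
g'_{uv} = (1/a)(0) + (0)(1/b) = 0
g'_{vv} = (0)(0) + (1/b)(1/b) = 1/b^2
g'_{ij} = diag(1/a^2, 1/b^2)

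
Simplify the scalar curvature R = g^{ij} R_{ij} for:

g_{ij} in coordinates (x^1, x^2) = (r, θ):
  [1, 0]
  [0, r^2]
Non-zero Christoffel symbols (Γ^k_{ij} = Γ^k_{ji}):
Γ^r_{θ θ} = -r
Γ^θ_{r θ} = 1/r
Ricci tensor (R_{ij} = R^k_{ikj}): R_{rr} = 0, R_{rθ} = 0, R_{θθ} = 0
Inverse metric: g^{rr} = 1, g^{θθ} = 1/r^2
R = g^{ij} R_{ij} = (1)(0) + (1/r^2)(0) = 0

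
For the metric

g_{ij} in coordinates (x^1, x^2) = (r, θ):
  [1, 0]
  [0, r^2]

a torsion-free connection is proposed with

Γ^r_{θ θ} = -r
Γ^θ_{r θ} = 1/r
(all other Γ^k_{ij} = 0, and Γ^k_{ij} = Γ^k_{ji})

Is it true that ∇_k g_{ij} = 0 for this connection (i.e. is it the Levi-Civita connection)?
Using ∇_k g_{ij} = ∂_k g_{ij} - Γ^m_{ki} g_{mj} - Γ^m_{kj} g_{im}:
e.g. ∇_r g_{θθ} = (2*r) - (r) - (r) = 0
Every component ∇_k g_{ij} vanishes: the connection is metric compatible.
Yes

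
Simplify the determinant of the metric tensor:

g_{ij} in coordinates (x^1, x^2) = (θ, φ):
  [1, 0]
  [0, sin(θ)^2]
For a 2×2 metric: det(g) = g_{11}·g_{22} - g_{12}·g_{21}
= (1)·(sin(θ)^2) - (0)·(0)
= sin(θ)^2 - 0
det(g) = sin(θ)^2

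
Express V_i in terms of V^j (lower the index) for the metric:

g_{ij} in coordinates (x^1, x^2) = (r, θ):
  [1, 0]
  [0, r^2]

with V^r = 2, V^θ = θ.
V_i = g_{ij} V^j:
V_r = (1)(2) + (0)(θ) = 2
V_θ = (0)(2) + (r^2)(θ) = r^2*θ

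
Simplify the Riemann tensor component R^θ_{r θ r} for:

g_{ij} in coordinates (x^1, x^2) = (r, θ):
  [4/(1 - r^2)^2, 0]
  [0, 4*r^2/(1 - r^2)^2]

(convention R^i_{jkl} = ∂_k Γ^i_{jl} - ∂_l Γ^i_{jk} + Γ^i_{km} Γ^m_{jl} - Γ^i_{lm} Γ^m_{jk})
Non-zero Christoffel symbols (Γ^k_{ij} = Γ^k_{ji}):
Γ^r_{r r} = 2*r/(1 - r^2)
Γ^r_{θ θ} = (r^3 + r)/(r^2 - 1)
Γ^θ_{r θ} = (-r^2 - 1)/(r^3 - r)
R^θ_{r θ r} = ∂_θ Γ^θ_{r r} - ∂_r Γ^θ_{r θ} + Γ^θ_{θ m} Γ^m_{r r} - Γ^θ_{r m} Γ^m_{r θ}
  = (0) - ((r^4 + 4*r^2 - 1)/(r^3 - r)^2) + (2*(r^2 + 1)/(r^2 - 1)^2) - ((r^2 + 1)^2/(r^3 - r)^2) = -4/(r^2 - 1)^2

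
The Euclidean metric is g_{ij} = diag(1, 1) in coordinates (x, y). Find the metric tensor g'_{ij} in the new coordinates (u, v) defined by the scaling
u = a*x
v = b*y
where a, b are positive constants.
Invert the transformation: x = u/a, y = v/b
g'_{ij} = (∂x^k/∂x'^i)(∂x^l/∂x'^j) g_{kl}; with g_{kl} = δ_{kl} this is Σ_k (∂x^k/∂x'^i)(∂x^k/∂x'^j).
Jacobian: ∂x/∂u = 1/a, ∂x/∂v = 0, ∂y/∂u = 0, ∂y/∂v = 1/b
g'_{uu} = (1/a)(1/a) + (0)(0) = 1/a^2
g'_{uv} = (1/a)(0) + (0)(1/b) = 0
g'_{vv} = (0)(0) + (1/b)(1/b) = 1/b^2
g'_{ij} = diag(1/a^2, 1/b^2)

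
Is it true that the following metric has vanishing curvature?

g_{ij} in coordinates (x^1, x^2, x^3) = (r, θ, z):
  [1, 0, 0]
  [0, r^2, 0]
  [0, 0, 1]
Non-zero Christoffel symbols:
Γ^r_{θ θ} = -r
Γ^θ_{r θ} = 1/r
Ricci tensor: R_{rr} = 0, R_{rθ} = 0, R_{rz} = 0, R_{θθ} = 0, R_{θz} = 0, R_{zz} = 0
All R_{ij} vanish; in 3 dimensions the Riemann tensor is fully determined by the Ricci tensor, so R^i_{jkl} = 0: the metric is flat (curvilinear coordinates on flat space).
Yes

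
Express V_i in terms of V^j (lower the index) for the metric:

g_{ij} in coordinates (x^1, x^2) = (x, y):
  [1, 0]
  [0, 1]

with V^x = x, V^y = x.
V_i = g_{ij} V^j:
V_x = (1)(x) + (0)(x) = x
V_y = (0)(x) + (1)(x) = x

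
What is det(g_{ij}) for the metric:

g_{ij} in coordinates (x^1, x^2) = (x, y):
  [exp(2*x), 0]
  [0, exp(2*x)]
For a 2×2 metric: det(g) = g_{11}·g_{22} - g_{12}·g_{21}
= (exp(2*x))·(exp(2*x)) - (0)·(0)
= exp(4*x) - 0
det(g) = exp(4*x)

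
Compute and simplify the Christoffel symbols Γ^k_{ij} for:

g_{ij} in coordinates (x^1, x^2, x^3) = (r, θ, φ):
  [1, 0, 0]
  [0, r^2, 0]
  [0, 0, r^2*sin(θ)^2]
Using Γ^k_{ij} = (1/2) g^{km} (∂_i g_{mj} + ∂_j g_{mi} - ∂_m g_{ij}); the metric is diagonal, so only the m = k term contributes.
Non-zero symbols (using the symmetry Γ^k_{ij} = Γ^k_{ji}):
Γ^r_{θ θ} = (1/2) g^{rr} (∂_θ g_{rθ} + ∂_θ g_{rθ} - ∂_r g_{θθ}) = (1/2)(1)((0) + (0) - (2*r)) = -r
Γ^r_{φ φ} = (1/2) g^{rr} (∂_φ g_{rφ} + ∂_φ g_{rφ} - ∂_r g_{φφ}) = (1/2)(1)((0) + (0) - (2*r*sin(θ)^2)) = -r*sin(θ)^2
Γ^θ_{r θ} = (1/2) g^{θθ} (∂_r g_{θθ} + ∂_θ g_{θr} - ∂_θ g_{rθ}) = (1/2)(1/r^2)((2*r) + (0) - (0)) = 1/r
Γ^θ_{φ φ} = (1/2) g^{θθ} (∂_φ g_{θφ} + ∂_φ g_{θφ} - ∂_θ g_{φφ}) = (1/2)(1/r^2)((0) + (0) - (r^2*sin(2*θ))) = -sin(2*θ)/2
Γ^φ_{r φ} = (1/2) g^{φφ} (∂_r g_{φφ} + ∂_φ g_{φr} - ∂_φ g_{rφ}) = (1/2)(1/(r^2*sin(θ)^2))((2*r*sin(θ)^2) + (0) - (0)) = 1/r
Γ^φ_{θ φ} = (1/2) g^{φφ} (∂_θ g_{φφ} + ∂_φ g_{φθ} - ∂_φ g_{θφ}) = (1/2)(1/(r^2*sin(θ)^2))((r^2*sin(2*θ)) + (0) - (0)) = 1/tan(θ)
All other Christoffel symbols are zero.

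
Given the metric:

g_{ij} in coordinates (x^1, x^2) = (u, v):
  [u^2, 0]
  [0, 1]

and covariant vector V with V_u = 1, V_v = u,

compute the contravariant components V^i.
Inverse metric (diagonal): g^{uu} = 1/u^2, g^{vv} = 1
V^i = g^{ij} V_j:
V^u = (1/u^2)(1) + (0)(u) = 1/u^2
V^v = (0)(1) + (1)(u) = u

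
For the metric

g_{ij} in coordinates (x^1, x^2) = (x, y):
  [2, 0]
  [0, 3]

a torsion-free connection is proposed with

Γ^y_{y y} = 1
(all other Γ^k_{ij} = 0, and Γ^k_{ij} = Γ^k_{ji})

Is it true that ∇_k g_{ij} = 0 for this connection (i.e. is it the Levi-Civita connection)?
Using ∇_k g_{ij} = ∂_k g_{ij} - Γ^m_{ki} g_{mj} - Γ^m_{kj} g_{im}:
∇_y g_{yy} = (0) - (3) - (3) = -6 ≠ 0
So the connection is not metric compatible (it is not the Levi-Civita connection).
No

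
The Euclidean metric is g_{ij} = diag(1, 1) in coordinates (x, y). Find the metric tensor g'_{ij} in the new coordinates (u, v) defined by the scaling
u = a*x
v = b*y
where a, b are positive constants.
Invert the transformation: x = u/a, y = v/b
g'_{ij} = (∂x^k/∂x'^i)(∂x^l/∂x'^j) g_{kl}; with g_{kl} = δ_{kl} this is Σ_k (∂x^k/∂x'^i)(∂x^k/∂x'^j).
Jacobian: ∂x/∂u = 1/a, ∂x/∂v = 0, ∂y/∂u = 0, ∂y/∂v = 1/b
g'_{uu} = (1/a)(1/a) + (0)(0) = 1/a^2
g'_{uv} = (1/a)(0) + (0)(1/b) = 0
g'_{vv} = (0)(0) + (1/b)(1/b) = 1/b^2
g'_{ij} = diag(1/a^2, 1/b^2)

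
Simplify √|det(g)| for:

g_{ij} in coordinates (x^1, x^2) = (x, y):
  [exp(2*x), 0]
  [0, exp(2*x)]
det(g) = exp(4*x)
√|det(g)| = exp(2*x)
Volume element: dV = exp(2*x) dx dy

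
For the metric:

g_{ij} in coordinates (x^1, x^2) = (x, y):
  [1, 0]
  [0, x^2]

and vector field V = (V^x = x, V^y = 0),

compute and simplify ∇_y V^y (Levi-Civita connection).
Non-zero Christoffel symbols:
Γ^x_{y y} = -x
Γ^y_{x y} = 1/x
∇_y V^y = ∂_y V^y + Γ^y_{y j} V^j
  = (0) + (1/x)(x) + (0)(0)
  = 1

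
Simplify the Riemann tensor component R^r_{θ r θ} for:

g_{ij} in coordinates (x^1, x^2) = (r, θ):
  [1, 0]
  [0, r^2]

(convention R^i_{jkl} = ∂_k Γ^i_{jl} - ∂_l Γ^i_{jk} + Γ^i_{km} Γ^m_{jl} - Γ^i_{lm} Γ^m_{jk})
Non-zero Christoffel symbols (Γ^k_{ij} = Γ^k_{ji}):
Γ^r_{θ θ} = -r
Γ^θ_{r θ} = 1/r
R^r_{θ r θ} = ∂_r Γ^r_{θ θ} - ∂_θ Γ^r_{θ r} + Γ^r_{r m} Γ^m_{θ θ} - Γ^r_{θ m} Γ^m_{θ r}
  = (-1) - (0) + (0) - (-1) = 0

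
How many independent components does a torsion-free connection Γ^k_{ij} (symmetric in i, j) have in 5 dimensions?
Γ^k_{ij} has n choices for the upper index and n(n+1)/2 independent symmetric lower index pairs.
Total = 5 × 5×6/2 = 5 × 15 = 75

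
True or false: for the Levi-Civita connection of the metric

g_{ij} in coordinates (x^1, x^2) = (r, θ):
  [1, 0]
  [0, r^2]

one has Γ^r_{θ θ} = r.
Γ^r_{θ θ} = (1/2) g^{rr} (∂_θ g_{rθ} + ∂_θ g_{rθ} - ∂_r g_{θθ}) = (1/2)(1)((0) + (0) - (2*r)) = -r
This differs from the proposed value r.
False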